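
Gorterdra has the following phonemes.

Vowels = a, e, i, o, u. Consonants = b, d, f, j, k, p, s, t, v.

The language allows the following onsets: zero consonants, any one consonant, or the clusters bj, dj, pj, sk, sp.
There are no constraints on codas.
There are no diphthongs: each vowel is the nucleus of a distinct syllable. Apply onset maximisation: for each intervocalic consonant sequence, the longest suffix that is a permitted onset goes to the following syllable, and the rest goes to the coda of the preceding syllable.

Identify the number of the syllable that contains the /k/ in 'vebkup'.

Vowels present: e, u; each is a nucleus, giving 2 syllables.
Between /e/ (V1) and /u/ (V2): cluster /bk/ — the longest permitted-onset suffix is /k/; onset = /k/, preceding coda = /b/.
So the parse is veb.kup.
The /k/ is in the onset of syllable 2 (/kup/).

2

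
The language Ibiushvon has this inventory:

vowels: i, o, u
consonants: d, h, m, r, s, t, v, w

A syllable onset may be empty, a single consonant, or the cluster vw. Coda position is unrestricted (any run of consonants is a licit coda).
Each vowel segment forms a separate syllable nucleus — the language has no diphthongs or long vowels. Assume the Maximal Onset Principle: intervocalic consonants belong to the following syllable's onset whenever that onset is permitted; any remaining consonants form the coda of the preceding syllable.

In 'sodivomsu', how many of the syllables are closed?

Vowels present: o, i, o, u; each is a nucleus, giving 4 syllables.
V1 /o/ – V2 /i/: just /d/ — single C goes to the following onset.
V2 /i/ – V3 /o/: /v/ → onset of the next syllable (single consonants are always licit onsets).
V3 /o/ – V4 /u/: /ms/; trying suffixes from longest down, /s/ is the first permitted one, so coda /m/ | onset /s/.
Syllabification: so.di.vom.su.
Classifying each syllable: /so/ (open), /di/ (open), /vom/ (closed), /su/ (open).
Closed syllables: 1.

1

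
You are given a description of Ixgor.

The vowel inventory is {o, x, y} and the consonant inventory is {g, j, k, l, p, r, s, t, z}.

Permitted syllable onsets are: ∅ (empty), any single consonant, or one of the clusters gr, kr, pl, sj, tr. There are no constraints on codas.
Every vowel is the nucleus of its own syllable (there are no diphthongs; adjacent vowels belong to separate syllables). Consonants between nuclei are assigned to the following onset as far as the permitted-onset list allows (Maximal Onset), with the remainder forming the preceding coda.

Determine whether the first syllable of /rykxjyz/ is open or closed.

open

Nuclei (vowels): y, x, y → 3 syllables.
σ1/σ2 boundary: /k/ → onset of the next syllable (single consonants are always licit onsets).
σ2/σ3 boundary: /j/ → onset of the next syllable (single consonants are always licit onsets).
So the parse is ry.kx.jyz.
Syllable 1 is /ry/; it ends in its nucleus with no coda, so it is open.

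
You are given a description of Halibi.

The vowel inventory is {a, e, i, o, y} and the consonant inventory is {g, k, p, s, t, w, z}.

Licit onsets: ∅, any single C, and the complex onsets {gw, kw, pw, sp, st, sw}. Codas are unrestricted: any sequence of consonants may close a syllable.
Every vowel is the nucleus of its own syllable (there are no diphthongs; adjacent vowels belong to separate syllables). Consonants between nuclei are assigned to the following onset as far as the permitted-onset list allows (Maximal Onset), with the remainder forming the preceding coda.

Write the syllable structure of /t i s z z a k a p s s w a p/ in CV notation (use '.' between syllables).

CVCC.CV.CVCC.CCVC

The vowels are i, a, a, a — 4 nuclei, so 4 syllables.
/i…a/ gap (V1→V2): /szz/; trying suffixes from longest down, /z/ is the first permitted one, so coda /sz/ | onset /z/.
/a…a/ gap (V2→V3): /k/ is a single consonant, so it becomes the next onset.
/a…a/ gap (V3→V4): /pssw/ — longest licit onset from the right is /sw/, leaving /ps/ as coda.
So the parse is tisz.za.kaps.swap.
Mapping each syllable to C/V: /tisz/ → CVCC, /za/ → CV, /kaps/ → CVCC, /swap/ → CCVC.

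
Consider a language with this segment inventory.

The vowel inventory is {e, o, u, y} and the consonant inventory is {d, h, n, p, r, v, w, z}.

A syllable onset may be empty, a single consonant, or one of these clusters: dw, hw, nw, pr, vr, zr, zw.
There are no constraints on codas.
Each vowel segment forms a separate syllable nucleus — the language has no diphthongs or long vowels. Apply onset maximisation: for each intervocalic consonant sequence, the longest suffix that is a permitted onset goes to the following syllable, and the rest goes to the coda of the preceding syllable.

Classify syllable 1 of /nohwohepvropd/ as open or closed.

open

The vowels are o, o, e, o — 4 nuclei, so 4 syllables.
V1 /o/ – V2 /o/: /hw/ is a licit onset in full, so it all attaches to the next syllable.
V2 /o/ – V3 /e/: /h/ is a single consonant, so it becomes the next onset.
V3 /e/ – V4 /o/: /pvr/ — longest licit onset from the right is /vr/, leaving /p/ as coda.
Putting it together: no.hwo.hep.vropd.
Syllable 1 is /no/; it ends in its nucleus with no coda, so it is open.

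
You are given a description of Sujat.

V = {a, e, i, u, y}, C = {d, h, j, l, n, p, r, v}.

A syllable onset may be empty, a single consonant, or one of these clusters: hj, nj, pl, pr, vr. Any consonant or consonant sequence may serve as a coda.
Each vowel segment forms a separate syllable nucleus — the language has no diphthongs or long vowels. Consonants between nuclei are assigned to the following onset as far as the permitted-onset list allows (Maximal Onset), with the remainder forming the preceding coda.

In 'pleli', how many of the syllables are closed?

Vowels present: e, i; each is a nucleus, giving 2 syllables.
Between /e/ (V1) and /i/ (V2): /l/ → onset of the next syllable (single consonants are always licit onsets).
Result: ple.li.
Classifying each syllable: /ple/ (open), /li/ (open).
Closed syllables: 0.

0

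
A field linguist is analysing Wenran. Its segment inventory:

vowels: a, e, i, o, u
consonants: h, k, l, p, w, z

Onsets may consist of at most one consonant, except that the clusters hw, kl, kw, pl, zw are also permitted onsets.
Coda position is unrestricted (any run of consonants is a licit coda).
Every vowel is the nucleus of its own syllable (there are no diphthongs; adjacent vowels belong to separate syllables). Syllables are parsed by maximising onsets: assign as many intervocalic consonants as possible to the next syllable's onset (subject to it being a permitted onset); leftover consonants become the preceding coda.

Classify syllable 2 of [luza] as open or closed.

open

Nuclei (vowels): u, a → 2 syllables.
Between /u/ (V1) and /a/ (V2): just /z/ — single C goes to the following onset.
Result: lu.za.
Syllable 2 is /za/; it ends in its nucleus with no coda, so it is open.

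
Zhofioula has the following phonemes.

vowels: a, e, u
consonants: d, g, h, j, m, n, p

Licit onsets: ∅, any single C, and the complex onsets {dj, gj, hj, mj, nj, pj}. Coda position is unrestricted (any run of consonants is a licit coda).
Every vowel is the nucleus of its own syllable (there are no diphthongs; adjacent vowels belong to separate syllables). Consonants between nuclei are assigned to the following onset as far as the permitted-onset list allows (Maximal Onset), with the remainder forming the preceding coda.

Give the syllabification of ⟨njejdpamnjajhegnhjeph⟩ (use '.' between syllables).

njejd.pam.njaj.hegn.hjeph

Nuclei (vowels): e, a, a, e, e → 5 syllables.
/e…a/ gap (V1→V2): cluster /jdp/ — the longest permitted-onset suffix is /p/; onset = /p/, preceding coda = /jd/.
/a…a/ gap (V2→V3): cluster /mnj/ — the longest permitted-onset suffix is /nj/; onset = /nj/, preceding coda = /m/.
/a…e/ gap (V3→V4): cluster /jh/ — the longest permitted-onset suffix is /h/; onset = /h/, preceding coda = /j/.
/e…e/ gap (V4→V5): cluster /gnhj/ — the longest permitted-onset suffix is /hj/; onset = /hj/, preceding coda = /gn/.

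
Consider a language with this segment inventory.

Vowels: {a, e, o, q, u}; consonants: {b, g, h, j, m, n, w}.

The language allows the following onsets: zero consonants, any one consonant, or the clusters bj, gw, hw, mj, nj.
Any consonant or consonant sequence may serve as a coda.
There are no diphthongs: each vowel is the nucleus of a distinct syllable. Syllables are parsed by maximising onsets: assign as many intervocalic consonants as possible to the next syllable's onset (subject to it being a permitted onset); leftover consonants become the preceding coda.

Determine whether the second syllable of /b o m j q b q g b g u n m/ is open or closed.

open

Nuclei (vowels): o, q, q, u → 4 syllables.
/o…q/ gap (V1→V2): /mj/ is a licit onset in full, so it all attaches to the next syllable.
/q…q/ gap (V2→V3): /b/ is a single consonant, so it becomes the next onset.
/q…u/ gap (V3→V4): /gbg/ — longest licit onset from the right is /g/, leaving /gb/ as coda.
Syllabification: bo.mjq.bqgb.gunm.
Syllable 2 is /mjq/; it ends in its nucleus with no coda, so it is open.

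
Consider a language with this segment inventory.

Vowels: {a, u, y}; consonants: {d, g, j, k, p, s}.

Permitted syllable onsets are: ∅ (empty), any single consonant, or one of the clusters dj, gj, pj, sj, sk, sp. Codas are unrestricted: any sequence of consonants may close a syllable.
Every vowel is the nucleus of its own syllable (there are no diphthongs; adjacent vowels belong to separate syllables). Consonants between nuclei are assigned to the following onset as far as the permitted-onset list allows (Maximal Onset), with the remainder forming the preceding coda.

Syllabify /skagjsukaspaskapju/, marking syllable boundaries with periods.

The vowels are a, u, a, a, a, u — 6 nuclei, so 6 syllables.
/a…u/ gap (V1→V2): /gjs/ — longest licit onset from the right is /s/, leaving /gj/ as coda.
/u…a/ gap (V2→V3): /k/ → onset of the next syllable (single consonants are always licit onsets).
/a…a/ gap (V3→V4): /sp/ is a licit onset in full, so it all attaches to the next syllable.
/a…a/ gap (V4→V5): /sk/ is a licit onset in full, so it all attaches to the next syllable.
/a…u/ gap (V5→V6): /pj/ is a licit onset in full, so it all attaches to the next syllable.

skagj.su.ka.spa.ska.pju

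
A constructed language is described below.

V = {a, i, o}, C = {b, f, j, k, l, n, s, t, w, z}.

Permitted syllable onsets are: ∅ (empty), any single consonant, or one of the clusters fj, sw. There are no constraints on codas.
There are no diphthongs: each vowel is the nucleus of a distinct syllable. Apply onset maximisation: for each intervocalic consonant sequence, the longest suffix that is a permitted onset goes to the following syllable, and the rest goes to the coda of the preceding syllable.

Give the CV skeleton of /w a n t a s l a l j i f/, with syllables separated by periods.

Vowels present: a, a, a, i; each is a nucleus, giving 4 syllables.
V1 /a/ – V2 /a/: /nt/ — longest licit onset from the right is /t/, leaving /n/ as coda.
V2 /a/ – V3 /a/: /sl/ — longest licit onset from the right is /l/, leaving /s/ as coda.
V3 /a/ – V4 /i/: /lj/ — longest licit onset from the right is /j/, leaving /l/ as coda.
Result: wan.tas.lal.jif.
Mapping each syllable to C/V: /wan/ → CVC, /tas/ → CVC, /lal/ → CVC, /jif/ → CVC.

CVC.CVC.CVC.CVC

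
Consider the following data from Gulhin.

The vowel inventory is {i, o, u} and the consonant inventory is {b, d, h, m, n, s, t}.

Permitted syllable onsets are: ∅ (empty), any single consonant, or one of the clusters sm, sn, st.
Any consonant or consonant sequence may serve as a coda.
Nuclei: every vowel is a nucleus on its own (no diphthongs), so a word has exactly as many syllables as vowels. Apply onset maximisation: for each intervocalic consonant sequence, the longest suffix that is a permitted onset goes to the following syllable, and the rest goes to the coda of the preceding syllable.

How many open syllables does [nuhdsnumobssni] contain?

2

The vowels are u, u, o, i — 4 nuclei, so 4 syllables.
V1 /u/ – V2 /u/: /hdsn/ splits as /hd/ + /sn/ (/sn/ is the longest suffix that is a licit onset).
V2 /u/ – V3 /o/: /m/ is a single consonant, so it becomes the next onset.
V3 /o/ – V4 /i/: /bssn/ splits as /bs/ + /sn/ (/sn/ is the longest suffix that is a licit onset).
Putting it together: nuhd.snu.mobs.sni.
Classifying each syllable: /nuhd/ (closed), /snu/ (open), /mobs/ (closed), /sni/ (open).
Open syllables: 2.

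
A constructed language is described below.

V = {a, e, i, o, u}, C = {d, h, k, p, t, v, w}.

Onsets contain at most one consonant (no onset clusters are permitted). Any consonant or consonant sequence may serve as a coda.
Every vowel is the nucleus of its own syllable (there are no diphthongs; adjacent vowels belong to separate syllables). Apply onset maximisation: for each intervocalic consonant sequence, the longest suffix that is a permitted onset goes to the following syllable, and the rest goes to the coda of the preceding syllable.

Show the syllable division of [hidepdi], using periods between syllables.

Nuclei (vowels): i, e, i → 3 syllables.
Between /i/ (V1) and /e/ (V2): /d/ → onset of the next syllable (single consonants are always licit onsets).
Between /e/ (V2) and /i/ (V3): /pd/ splits as /p/ + /d/ (/d/ is the longest suffix that is a licit onset).

hi.dep.di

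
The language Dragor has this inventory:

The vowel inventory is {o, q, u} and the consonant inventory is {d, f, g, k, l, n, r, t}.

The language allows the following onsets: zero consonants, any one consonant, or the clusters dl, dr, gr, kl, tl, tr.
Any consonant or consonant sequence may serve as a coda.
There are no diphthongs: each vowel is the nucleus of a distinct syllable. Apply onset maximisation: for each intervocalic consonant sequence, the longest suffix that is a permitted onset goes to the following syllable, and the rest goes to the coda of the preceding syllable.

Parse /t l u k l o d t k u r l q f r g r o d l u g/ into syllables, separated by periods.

tlu.klodt.kur.lqfr.gro.dlug

The vowels are u, o, u, q, o, u — 6 nuclei, so 6 syllables.
/u…o/ gap (V1→V2): /kl/ — entire cluster is a permitted onset → onset /kl/, coda ∅.
/o…u/ gap (V2→V3): /dtk/; trying suffixes from longest down, /k/ is the first permitted one, so coda /dt/ | onset /k/.
/u…q/ gap (V3→V4): cluster /rl/ — the longest permitted-onset suffix is /l/; onset = /l/, preceding coda = /r/.
/q…o/ gap (V4→V5): cluster /frgr/ — the longest permitted-onset suffix is /gr/; onset = /gr/, preceding coda = /fr/.
/o…u/ gap (V5→V6): /dl/ is a licit onset in full, so it all attaches to the next syllable.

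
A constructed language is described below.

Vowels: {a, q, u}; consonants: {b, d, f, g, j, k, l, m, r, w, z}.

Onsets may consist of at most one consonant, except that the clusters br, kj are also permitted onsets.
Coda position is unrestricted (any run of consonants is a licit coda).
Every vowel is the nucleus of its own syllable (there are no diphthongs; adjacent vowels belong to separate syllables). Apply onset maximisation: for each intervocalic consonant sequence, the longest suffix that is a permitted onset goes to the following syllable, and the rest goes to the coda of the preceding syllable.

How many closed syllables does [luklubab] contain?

The vowels are u, u, a — 3 nuclei, so 3 syllables.
/u…u/ gap (V1→V2): /kl/; trying suffixes from longest down, /l/ is the first permitted one, so coda /k/ | onset /l/.
/u…a/ gap (V2→V3): /b/ is a single consonant, so it becomes the next onset.
Putting it together: luk.lu.bab.
Classifying each syllable: /luk/ (closed), /lu/ (open), /bab/ (closed).
Closed syllables: 2.

2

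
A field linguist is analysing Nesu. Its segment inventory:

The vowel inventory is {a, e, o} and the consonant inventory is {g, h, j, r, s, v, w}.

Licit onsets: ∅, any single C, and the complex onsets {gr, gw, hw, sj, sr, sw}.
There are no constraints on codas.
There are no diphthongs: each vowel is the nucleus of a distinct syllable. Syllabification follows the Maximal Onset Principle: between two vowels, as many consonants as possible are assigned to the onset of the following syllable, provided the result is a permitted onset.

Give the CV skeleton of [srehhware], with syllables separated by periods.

CCVC.CCV.CV

Nuclei (vowels): e, a, e → 3 syllables.
σ1/σ2 boundary: /hhw/; trying suffixes from longest down, /hw/ is the first permitted one, so coda /h/ | onset /hw/.
σ2/σ3 boundary: /r/ → onset of the next syllable (single consonants are always licit onsets).
Putting it together: sreh.hwa.re.
Mapping each syllable to C/V: /sreh/ → CCVC, /hwa/ → CCV, /re/ → CV.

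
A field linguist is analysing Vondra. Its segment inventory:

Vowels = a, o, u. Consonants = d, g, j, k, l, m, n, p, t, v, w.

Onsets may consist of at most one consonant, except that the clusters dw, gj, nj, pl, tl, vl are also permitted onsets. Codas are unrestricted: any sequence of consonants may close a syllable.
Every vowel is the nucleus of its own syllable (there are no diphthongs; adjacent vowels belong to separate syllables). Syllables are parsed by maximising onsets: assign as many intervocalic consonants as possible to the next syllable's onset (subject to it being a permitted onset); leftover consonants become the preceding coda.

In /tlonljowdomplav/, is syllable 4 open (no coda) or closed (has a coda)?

closed

Nuclei (vowels): o, o, o, a → 4 syllables.
Between /o/ (V1) and /o/ (V2): cluster /nlj/ — the longest permitted-onset suffix is /j/; onset = /j/, preceding coda = /nl/.
Between /o/ (V2) and /o/ (V3): /wd/ splits as /w/ + /d/ (/d/ is the longest suffix that is a licit onset).
Between /o/ (V3) and /a/ (V4): /mpl/ — longest licit onset from the right is /pl/, leaving /m/ as coda.
So the parse is tlonl.jow.dom.plav.
Syllable 4 is /plav/ with coda /v/, so it is closed.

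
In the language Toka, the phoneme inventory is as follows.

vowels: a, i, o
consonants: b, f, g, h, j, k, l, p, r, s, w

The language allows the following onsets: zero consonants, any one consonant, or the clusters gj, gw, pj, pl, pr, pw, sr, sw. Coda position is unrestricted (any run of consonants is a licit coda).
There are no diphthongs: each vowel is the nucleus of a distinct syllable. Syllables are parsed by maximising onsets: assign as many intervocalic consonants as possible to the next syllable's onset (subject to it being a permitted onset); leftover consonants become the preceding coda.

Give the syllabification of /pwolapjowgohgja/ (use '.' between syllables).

pwo.la.pjow.goh.gja

The vowels are o, a, o, o, a — 5 nuclei, so 5 syllables.
σ1/σ2 boundary: just /l/ — single C goes to the following onset.
σ2/σ3 boundary: /pj/ is a licit onset in full, so it all attaches to the next syllable.
σ3/σ4 boundary: cluster /wg/ — the longest permitted-onset suffix is /g/; onset = /g/, preceding coda = /w/.
σ4/σ5 boundary: /hgj/; trying suffixes from longest down, /gj/ is the first permitted one, so coda /h/ | onset /gj/.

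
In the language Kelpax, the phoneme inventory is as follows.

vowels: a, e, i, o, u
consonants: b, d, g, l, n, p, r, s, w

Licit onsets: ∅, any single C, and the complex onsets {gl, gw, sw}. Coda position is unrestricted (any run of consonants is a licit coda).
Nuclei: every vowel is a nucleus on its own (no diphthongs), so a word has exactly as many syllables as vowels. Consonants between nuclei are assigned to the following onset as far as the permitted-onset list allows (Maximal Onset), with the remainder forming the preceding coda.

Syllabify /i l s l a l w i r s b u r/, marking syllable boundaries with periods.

The vowels are i, a, i, u — 4 nuclei, so 4 syllables.
V1 /i/ – V2 /a/: cluster /lsl/ — the longest permitted-onset suffix is /l/; onset = /l/, preceding coda = /ls/.
V2 /a/ – V3 /i/: /lw/ splits as /l/ + /w/ (/w/ is the longest suffix that is a licit onset).
V3 /i/ – V4 /u/: /rsb/; trying suffixes from longest down, /b/ is the first permitted one, so coda /rs/ | onset /b/.

ils.lal.wirs.bur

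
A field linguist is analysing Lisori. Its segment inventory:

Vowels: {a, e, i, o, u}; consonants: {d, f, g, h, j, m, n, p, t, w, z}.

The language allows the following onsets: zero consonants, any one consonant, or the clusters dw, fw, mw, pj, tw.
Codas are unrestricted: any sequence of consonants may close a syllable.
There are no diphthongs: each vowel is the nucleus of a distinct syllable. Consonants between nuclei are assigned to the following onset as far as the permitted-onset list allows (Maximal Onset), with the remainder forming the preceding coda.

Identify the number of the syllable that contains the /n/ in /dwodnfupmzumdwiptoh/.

Vowels present: o, u, u, i, o; each is a nucleus, giving 5 syllables.
Between /o/ (V1) and /u/ (V2): /dnf/ — longest licit onset from the right is /f/, leaving /dn/ as coda.
Between /u/ (V2) and /u/ (V3): /pmz/ — longest licit onset from the right is /z/, leaving /pm/ as coda.
Between /u/ (V3) and /i/ (V4): cluster /mdw/ — the longest permitted-onset suffix is /dw/; onset = /dw/, preceding coda = /m/.
Between /i/ (V4) and /o/ (V5): /pt/; trying suffixes from longest down, /t/ is the first permitted one, so coda /p/ | onset /t/.
Syllabification: dwodn.fupm.zum.dwip.toh.
The /n/ is in the coda of syllable 1 (/dwodn/).

1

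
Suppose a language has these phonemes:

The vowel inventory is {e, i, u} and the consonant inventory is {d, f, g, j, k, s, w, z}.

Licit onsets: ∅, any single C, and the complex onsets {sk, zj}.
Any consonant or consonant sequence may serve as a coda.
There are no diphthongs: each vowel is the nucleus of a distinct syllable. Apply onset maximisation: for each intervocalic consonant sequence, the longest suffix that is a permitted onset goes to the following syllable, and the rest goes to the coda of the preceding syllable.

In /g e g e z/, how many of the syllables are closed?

Vowels present: e, e; each is a nucleus, giving 2 syllables.
σ1/σ2 boundary: just /g/ — single C goes to the following onset.
Syllabification: ge.gez.
Classifying each syllable: /ge/ (open), /gez/ (closed).
Closed syllables: 1.

1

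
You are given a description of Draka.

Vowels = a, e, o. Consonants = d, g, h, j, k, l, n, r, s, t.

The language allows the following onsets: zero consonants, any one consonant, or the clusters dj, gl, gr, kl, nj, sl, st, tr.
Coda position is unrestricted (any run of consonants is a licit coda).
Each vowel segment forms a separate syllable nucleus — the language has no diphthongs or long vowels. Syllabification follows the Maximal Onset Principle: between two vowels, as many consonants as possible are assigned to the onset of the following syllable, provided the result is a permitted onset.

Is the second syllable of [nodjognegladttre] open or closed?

closed

The vowels are o, o, e, a, e — 5 nuclei, so 5 syllables.
σ1/σ2 boundary: cluster /dj/ — /dj/ is itself a permitted onset, so the whole cluster goes right; preceding coda = ∅.
σ2/σ3 boundary: /gn/ — longest licit onset from the right is /n/, leaving /g/ as coda.
σ3/σ4 boundary: cluster /gl/ — /gl/ is itself a permitted onset, so the whole cluster goes right; preceding coda = ∅.
σ4/σ5 boundary: /dttr/ splits as /dt/ + /tr/ (/tr/ is the longest suffix that is a licit onset).
So the parse is no.djog.ne.gladt.tre.
Syllable 2 is /djog/ with coda /g/, so it is closed.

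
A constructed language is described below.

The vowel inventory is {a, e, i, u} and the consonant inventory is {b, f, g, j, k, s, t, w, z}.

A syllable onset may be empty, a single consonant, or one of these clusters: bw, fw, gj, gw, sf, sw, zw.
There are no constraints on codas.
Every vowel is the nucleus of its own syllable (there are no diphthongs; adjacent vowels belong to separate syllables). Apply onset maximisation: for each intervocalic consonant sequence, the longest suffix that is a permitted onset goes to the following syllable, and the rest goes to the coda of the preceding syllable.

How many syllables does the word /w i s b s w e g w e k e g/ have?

4

Nuclei (vowels): i, e, e, e → 4 syllables.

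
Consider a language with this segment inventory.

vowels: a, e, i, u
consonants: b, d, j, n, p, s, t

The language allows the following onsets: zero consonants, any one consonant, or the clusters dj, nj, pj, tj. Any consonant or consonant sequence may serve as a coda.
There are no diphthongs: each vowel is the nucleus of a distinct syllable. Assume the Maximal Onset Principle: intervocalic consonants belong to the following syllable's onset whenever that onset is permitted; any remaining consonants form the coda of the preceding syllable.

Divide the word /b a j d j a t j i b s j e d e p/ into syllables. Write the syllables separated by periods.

The vowels are a, a, i, e, e — 5 nuclei, so 5 syllables.
σ1/σ2 boundary: /jdj/; trying suffixes from longest down, /dj/ is the first permitted one, so coda /j/ | onset /dj/.
σ2/σ3 boundary: /tj/ is a licit onset in full, so it all attaches to the next syllable.
σ3/σ4 boundary: /bsj/ splits as /bs/ + /j/ (/j/ is the longest suffix that is a licit onset).
σ4/σ5 boundary: /d/ is a single consonant, so it becomes the next onset.

baj.dja.tjibs.je.dep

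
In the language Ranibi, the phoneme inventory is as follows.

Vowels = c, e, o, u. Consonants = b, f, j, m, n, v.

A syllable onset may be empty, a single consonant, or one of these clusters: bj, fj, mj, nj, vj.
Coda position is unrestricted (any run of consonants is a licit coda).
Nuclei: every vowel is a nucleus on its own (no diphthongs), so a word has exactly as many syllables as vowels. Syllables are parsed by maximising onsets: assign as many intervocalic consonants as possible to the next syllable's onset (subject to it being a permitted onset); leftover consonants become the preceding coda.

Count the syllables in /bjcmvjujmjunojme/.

Nuclei (vowels): c, u, u, o, e → 5 syllables.

5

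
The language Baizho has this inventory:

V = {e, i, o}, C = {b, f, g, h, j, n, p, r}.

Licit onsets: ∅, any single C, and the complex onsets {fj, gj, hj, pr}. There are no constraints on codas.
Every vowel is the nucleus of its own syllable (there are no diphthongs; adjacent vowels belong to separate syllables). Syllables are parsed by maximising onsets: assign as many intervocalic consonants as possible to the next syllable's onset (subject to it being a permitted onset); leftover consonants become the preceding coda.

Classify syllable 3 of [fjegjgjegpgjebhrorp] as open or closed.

closed

Vowels present: e, e, e, o; each is a nucleus, giving 4 syllables.
/e…e/ gap (V1→V2): cluster /gjgj/ — the longest permitted-onset suffix is /gj/; onset = /gj/, preceding coda = /gj/.
/e…e/ gap (V2→V3): /gpgj/ — longest licit onset from the right is /gj/, leaving /gp/ as coda.
/e…o/ gap (V3→V4): /bhr/ splits as /bh/ + /r/ (/r/ is the longest suffix that is a licit onset).
Syllabification: fjegj.gjegp.gjebh.rorp.
Syllable 3 is /gjebh/ with coda /bh/, so it is closed.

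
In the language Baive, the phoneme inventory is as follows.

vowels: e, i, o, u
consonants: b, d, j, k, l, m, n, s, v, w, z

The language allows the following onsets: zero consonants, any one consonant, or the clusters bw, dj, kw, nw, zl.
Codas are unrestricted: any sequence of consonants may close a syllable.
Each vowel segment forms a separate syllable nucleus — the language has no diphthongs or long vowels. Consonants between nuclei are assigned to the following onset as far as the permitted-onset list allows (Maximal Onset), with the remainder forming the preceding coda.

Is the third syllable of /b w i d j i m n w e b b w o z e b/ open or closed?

The vowels are i, i, e, o, e — 5 nuclei, so 5 syllables.
V1 /i/ – V2 /i/: cluster /dj/ — /dj/ is itself a permitted onset, so the whole cluster goes right; preceding coda = ∅.
V2 /i/ – V3 /e/: /mnw/; trying suffixes from longest down, /nw/ is the first permitted one, so coda /m/ | onset /nw/.
V3 /e/ – V4 /o/: /bbw/; trying suffixes from longest down, /bw/ is the first permitted one, so coda /b/ | onset /bw/.
V4 /o/ – V5 /e/: just /z/ — single C goes to the following onset.
Putting it together: bwi.djim.nweb.bwo.zeb.
Syllable 3 is /nweb/ with coda /b/, so it is closed.

closed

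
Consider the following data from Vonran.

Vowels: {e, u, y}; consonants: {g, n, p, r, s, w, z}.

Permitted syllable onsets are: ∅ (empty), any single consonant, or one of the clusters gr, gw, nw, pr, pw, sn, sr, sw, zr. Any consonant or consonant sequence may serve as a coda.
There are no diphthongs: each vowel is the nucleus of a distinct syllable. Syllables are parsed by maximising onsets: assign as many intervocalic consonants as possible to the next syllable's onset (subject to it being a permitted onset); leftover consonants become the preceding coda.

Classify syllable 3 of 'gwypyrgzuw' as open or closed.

The vowels are y, y, u — 3 nuclei, so 3 syllables.
σ1/σ2 boundary: just /p/ — single C goes to the following onset.
σ2/σ3 boundary: /rgz/ — longest licit onset from the right is /z/, leaving /rg/ as coda.
Syllabification: gwy.pyrg.zuw.
Syllable 3 is /zuw/ with coda /w/, so it is closed.

closed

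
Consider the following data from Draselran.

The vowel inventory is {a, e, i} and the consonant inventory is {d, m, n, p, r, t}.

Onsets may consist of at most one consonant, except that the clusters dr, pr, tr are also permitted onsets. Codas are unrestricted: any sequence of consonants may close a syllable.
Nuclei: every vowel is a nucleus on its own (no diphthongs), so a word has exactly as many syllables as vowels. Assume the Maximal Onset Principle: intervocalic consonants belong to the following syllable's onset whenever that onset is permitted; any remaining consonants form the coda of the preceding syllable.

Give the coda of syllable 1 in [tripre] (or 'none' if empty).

none

Nuclei (vowels): i, e → 2 syllables.
Between /i/ (V1) and /e/ (V2): /pr/ — entire cluster is a permitted onset → onset /pr/, coda ∅.
Result: tri.pre.
Syllable 1 is /tri/: onset /tr/, nucleus /i/, coda ∅.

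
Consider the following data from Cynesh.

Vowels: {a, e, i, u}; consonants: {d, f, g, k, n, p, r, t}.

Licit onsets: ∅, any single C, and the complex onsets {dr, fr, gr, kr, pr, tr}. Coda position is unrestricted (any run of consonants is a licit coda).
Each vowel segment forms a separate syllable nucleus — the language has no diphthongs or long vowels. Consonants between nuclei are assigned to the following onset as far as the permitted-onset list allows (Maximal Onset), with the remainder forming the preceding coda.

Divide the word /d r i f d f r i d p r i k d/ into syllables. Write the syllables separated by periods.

drifd.frid.prikd

The vowels are i, i, i — 3 nuclei, so 3 syllables.
Between /i/ (V1) and /i/ (V2): cluster /fdfr/ — the longest permitted-onset suffix is /fr/; onset = /fr/, preceding coda = /fd/.
Between /i/ (V2) and /i/ (V3): /dpr/; trying suffixes from longest down, /pr/ is the first permitted one, so coda /d/ | onset /pr/.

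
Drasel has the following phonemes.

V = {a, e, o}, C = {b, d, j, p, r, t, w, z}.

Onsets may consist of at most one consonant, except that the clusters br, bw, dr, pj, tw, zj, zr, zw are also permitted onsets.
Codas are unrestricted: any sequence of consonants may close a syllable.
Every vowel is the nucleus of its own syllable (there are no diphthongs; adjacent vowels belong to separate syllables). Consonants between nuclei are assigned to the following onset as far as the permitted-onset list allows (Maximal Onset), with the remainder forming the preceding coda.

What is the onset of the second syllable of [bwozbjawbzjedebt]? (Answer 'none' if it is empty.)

Nuclei (vowels): o, a, e, e → 4 syllables.
Between /o/ (V1) and /a/ (V2): /zbj/ — longest licit onset from the right is /j/, leaving /zb/ as coda.
Between /a/ (V2) and /e/ (V3): /wbzj/ — longest licit onset from the right is /zj/, leaving /wb/ as coda.
Between /e/ (V3) and /e/ (V4): just /d/ — single C goes to the following onset.
Syllabification: bwozb.jawb.zje.debt.
Syllable 2 is /jawb/: onset /j/, nucleus /a/, coda /wb/.

j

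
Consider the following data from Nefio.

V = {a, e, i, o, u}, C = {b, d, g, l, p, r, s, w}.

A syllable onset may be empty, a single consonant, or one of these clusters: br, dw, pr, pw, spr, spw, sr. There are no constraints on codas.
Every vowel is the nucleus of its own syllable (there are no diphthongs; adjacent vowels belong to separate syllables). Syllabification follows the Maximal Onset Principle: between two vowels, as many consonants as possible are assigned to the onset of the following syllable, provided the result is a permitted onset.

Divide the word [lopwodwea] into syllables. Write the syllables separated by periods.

lo.pwo.dwe.a

Nuclei (vowels): o, o, e, a → 4 syllables.
V1 /o/ – V2 /o/: cluster /pw/ — /pw/ is itself a permitted onset, so the whole cluster goes right; preceding coda = ∅.
V2 /o/ – V3 /e/: cluster /dw/ — /dw/ is itself a permitted onset, so the whole cluster goes right; preceding coda = ∅.
V3 /e/ – V4 /a/: hiatus — the boundary sits between the two vowels.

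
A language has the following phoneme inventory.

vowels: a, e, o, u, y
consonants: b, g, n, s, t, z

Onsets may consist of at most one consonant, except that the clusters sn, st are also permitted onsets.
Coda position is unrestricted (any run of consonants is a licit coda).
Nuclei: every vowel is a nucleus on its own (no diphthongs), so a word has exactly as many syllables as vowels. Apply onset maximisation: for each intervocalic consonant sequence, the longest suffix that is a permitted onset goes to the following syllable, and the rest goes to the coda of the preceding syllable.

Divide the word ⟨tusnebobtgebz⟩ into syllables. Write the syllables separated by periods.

tu.sne.bobt.gebz

Vowels present: u, e, o, e; each is a nucleus, giving 4 syllables.
Between /u/ (V1) and /e/ (V2): cluster /sn/ — /sn/ is itself a permitted onset, so the whole cluster goes right; preceding coda = ∅.
Between /e/ (V2) and /o/ (V3): just /b/ — single C goes to the following onset.
Between /o/ (V3) and /e/ (V4): /btg/ splits as /bt/ + /g/ (/g/ is the longest suffix that is a licit onset).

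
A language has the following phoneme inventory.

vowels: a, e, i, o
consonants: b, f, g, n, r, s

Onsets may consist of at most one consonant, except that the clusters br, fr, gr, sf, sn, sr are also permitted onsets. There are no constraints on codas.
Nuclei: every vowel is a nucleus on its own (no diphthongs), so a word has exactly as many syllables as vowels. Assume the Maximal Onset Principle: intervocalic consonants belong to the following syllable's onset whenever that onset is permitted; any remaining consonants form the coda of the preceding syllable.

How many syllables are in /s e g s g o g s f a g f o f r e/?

Vowels present: e, o, a, o, e; each is a nucleus, giving 5 syllables.

5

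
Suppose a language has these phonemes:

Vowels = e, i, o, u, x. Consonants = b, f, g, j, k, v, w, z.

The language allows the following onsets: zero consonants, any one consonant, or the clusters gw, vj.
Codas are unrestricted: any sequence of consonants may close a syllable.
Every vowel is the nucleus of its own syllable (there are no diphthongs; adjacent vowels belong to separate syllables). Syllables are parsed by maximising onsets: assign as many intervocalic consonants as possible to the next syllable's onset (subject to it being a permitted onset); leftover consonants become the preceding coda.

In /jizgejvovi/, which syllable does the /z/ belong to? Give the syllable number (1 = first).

Nuclei (vowels): i, e, o, i → 4 syllables.
Between /i/ (V1) and /e/ (V2): cluster /zg/ — the longest permitted-onset suffix is /g/; onset = /g/, preceding coda = /z/.
Between /e/ (V2) and /o/ (V3): /jv/; trying suffixes from longest down, /v/ is the first permitted one, so coda /j/ | onset /v/.
Between /o/ (V3) and /i/ (V4): just /v/ — single C goes to the following onset.
Putting it together: jiz.gej.vo.vi.
The /z/ is in the coda of syllable 1 (/jiz/).

1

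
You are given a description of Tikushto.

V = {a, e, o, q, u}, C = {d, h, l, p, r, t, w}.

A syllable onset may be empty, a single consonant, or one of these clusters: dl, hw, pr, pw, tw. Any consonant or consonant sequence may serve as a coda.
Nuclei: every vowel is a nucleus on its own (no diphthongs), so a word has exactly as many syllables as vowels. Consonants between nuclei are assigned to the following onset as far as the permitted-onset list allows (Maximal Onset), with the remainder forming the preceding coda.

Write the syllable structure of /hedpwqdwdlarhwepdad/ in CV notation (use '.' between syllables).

CVC.CCVCC.CCVC.CCVC.CVC

Nuclei (vowels): e, q, a, e, a → 5 syllables.
V1 /e/ – V2 /q/: /dpw/ splits as /d/ + /pw/ (/pw/ is the longest suffix that is a licit onset).
V2 /q/ – V3 /a/: /dwdl/ splits as /dw/ + /dl/ (/dl/ is the longest suffix that is a licit onset).
V3 /a/ – V4 /e/: /rhw/; trying suffixes from longest down, /hw/ is the first permitted one, so coda /r/ | onset /hw/.
V4 /e/ – V5 /a/: cluster /pd/ — the longest permitted-onset suffix is /d/; onset = /d/, preceding coda = /p/.
Result: hed.pwqdw.dlar.hwep.dad.
Mapping each syllable to C/V: /hed/ → CVC, /pwqdw/ → CCVCC, /dlar/ → CCVC, /hwep/ → CCVC, /dad/ → CVC.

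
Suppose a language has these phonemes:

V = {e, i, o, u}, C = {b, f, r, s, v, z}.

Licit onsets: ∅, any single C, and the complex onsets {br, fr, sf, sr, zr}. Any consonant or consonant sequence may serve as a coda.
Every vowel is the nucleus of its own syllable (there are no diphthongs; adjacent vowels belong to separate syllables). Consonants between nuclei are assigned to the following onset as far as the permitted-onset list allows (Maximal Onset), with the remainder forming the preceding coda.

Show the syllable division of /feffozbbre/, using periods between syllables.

Vowels present: e, o, e; each is a nucleus, giving 3 syllables.
V1 /e/ – V2 /o/: /ff/ — longest licit onset from the right is /f/, leaving /f/ as coda.
V2 /o/ – V3 /e/: /zbbr/ splits as /zb/ + /br/ (/br/ is the longest suffix that is a licit onset).

fef.fozb.bre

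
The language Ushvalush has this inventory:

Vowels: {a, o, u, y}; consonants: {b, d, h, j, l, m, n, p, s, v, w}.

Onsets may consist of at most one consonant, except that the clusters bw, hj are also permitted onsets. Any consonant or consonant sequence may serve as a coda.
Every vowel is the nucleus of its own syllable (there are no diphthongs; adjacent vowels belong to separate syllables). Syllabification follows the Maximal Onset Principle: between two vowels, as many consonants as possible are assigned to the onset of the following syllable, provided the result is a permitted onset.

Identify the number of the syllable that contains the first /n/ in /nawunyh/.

Nuclei (vowels): a, u, y → 3 syllables.
Between /a/ (V1) and /u/ (V2): /w/ is a single consonant, so it becomes the next onset.
Between /u/ (V2) and /y/ (V3): /n/ → onset of the next syllable (single consonants are always licit onsets).
So the parse is na.wu.nyh.
The first /n/ is in the onset of syllable 1 (/na/).

1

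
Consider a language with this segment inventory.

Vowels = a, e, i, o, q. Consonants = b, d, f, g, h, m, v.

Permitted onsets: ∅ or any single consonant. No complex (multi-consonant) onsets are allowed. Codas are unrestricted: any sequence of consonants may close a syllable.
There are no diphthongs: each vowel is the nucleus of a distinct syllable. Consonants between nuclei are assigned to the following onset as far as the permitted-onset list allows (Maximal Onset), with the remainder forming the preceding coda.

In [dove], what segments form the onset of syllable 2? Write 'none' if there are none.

The vowels are o, e — 2 nuclei, so 2 syllables.
Between /o/ (V1) and /e/ (V2): /v/ is a single consonant, so it becomes the next onset.
Syllabification: do.ve.
Syllable 2 is /ve/: onset /v/, nucleus /e/, coda ∅.

v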